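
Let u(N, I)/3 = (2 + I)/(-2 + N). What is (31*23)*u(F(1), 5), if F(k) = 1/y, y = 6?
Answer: -89838/11 ≈ -8167.1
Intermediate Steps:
F(k) = ⅙ (F(k) = 1/6 = ⅙)
u(N, I) = 3*(2 + I)/(-2 + N) (u(N, I) = 3*((2 + I)/(-2 + N)) = 3*(2 + I)/(-2 + N))
(31*23)*u(F(1), 5) = (31*23)*(3*(2 + 5)/(-2 + ⅙)) = 713*(3*7/(-11/6)) = 713*(3*(-6/11)*7) = 713*(-126/11) = -89838/11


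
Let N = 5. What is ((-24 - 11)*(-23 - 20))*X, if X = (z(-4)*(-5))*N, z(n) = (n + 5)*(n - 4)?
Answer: 301000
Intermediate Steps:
z(n) = (-4 + n)*(5 + n) (z(n) = (5 + n)*(-4 + n) = (-4 + n)*(5 + n))
X = 200 (X = ((-20 - 4 + (-4)²)*(-5))*5 = ((-20 - 4 + 16)*(-5))*5 = -8*(-5)*5 = 40*5 = 200)
((-24 - 11)*(-23 - 20))*X = ((-24 - 11)*(-23 - 20))*200 = -35*(-43)*200 = 1505*200 = 301000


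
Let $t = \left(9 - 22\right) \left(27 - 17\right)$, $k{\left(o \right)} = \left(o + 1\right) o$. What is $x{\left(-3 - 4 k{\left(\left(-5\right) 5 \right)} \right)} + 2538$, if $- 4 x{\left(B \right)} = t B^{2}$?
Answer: $\frac{375341661}{2} \approx 1.8767 \cdot 10^{8}$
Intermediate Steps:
$k{\left(o \right)} = o \left(1 + o\right)$ ($k{\left(o \right)} = \left(1 + o\right) o = o \left(1 + o\right)$)
$t = -130$ ($t = \left(-13\right) 10 = -130$)
$x{\left(B \right)} = \frac{65 B^{2}}{2}$ ($x{\left(B \right)} = - \frac{\left(-130\right) B^{2}}{4} = \frac{65 B^{2}}{2}$)
$x{\left(-3 - 4 k{\left(\left(-5\right) 5 \right)} \right)} + 2538 = \frac{65 \left(-3 - 4 \left(-5\right) 5 \left(1 - 25\right)\right)^{2}}{2} + 2538 = \frac{65 \left(-3 - 4 \left(- 25 \left(1 - 25\right)\right)\right)^{2}}{2} + 2538 = \frac{65 \left(-3 - 4 \left(\left(-25\right) \left(-24\right)\right)\right)^{2}}{2} + 2538 = \frac{65 \left(-3 - 2400\right)^{2}}{2} + 2538 = \frac{65 \left(-2403\right)^{2}}{2} + 2538 = \frac{65}{2} \cdot 5774409 + 2538 = \frac{375336585}{2} + 2538 = \frac{375341661}{2}$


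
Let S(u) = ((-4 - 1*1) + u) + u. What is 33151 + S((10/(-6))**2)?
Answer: 298364/9 ≈ 33152.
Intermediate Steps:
S(u) = -5 + 2*u (S(u) = ((-4 - 1) + u) + u = (-5 + u) + u = -5 + 2*u)
33151 + S((10/(-6))**2) = 33151 + (-5 + 2*(10/(-6))**2) = 33151 + (-5 + 2*(10*(-1/6))**2) = 33151 + (-5 + 2*(-5/3)**2) = 33151 + (-5 + 2*(25/9)) = 33151 + (-5 + 50/9) = 33151 + 5/9 = 298364/9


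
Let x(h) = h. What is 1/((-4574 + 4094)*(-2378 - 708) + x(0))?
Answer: 1/1481280 ≈ 6.7509e-7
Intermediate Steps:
1/((-4574 + 4094)*(-2378 - 708) + x(0)) = 1/((-4574 + 4094)*(-2378 - 708) + 0) = 1/(-480*(-3086) + 0) = 1/(1481280 + 0) = 1/1481280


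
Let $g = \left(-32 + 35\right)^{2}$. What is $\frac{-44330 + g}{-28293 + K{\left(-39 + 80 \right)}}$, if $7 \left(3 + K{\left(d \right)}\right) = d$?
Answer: $\frac{310247}{198031} \approx 1.5667$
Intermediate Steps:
$g = 9$ ($g = 3^{2} = 9$)
$K{\left(d \right)} = -3 + \frac{d}{7}$
$\frac{-44330 + g}{-28293 + K{\left(-39 + 80 \right)}} = \frac{-44330 + 9}{-28293 - \left(3 - \frac{-39 + 80}{7}\right)} = - \frac{44321}{-28293 + \left(-3 + \frac{1}{7} \cdot 41\right)} = - \frac{44321}{-28293 + \left(-3 + \frac{41}{7}\right)} = - \frac{44321}{-28293 + \frac{20}{7}} = - \frac{44321}{- \frac{198031}{7}} = \left(-44321\right) \left(- \frac{7}{198031}\right) = \frac{310247}{198031}$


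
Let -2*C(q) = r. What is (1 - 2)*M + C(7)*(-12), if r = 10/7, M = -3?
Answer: 81/7 ≈ 11.571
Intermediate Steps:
r = 10/7 (r = 10*(⅐) = 10/7 ≈ 1.4286)
C(q) = -5/7 (C(q) = -½*10/7 = -5/7)
(1 - 2)*M + C(7)*(-12) = (1 - 2)*(-3) - 5/7*(-12) = -1*(-3) + 60/7 = 3 + 60/7 = 81/7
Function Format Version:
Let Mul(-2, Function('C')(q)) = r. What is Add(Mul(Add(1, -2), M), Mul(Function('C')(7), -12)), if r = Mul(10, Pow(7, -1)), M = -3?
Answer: Rational(81, 7) ≈ 11.571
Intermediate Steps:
r = Rational(10, 7) (r = Mul(10, Rational(1, 7)) = Rational(10, 7) ≈ 1.4286)
Function('C')(q) = Rational(-5, 7) (Function('C')(q) = Mul(Rational(-1, 2), Rational(10, 7)) = Rational(-5, 7))
Add(Mul(Add(1, -2), M), Mul(Function('C')(7), -12)) = Add(Mul(Add(1, -2), -3), Mul(Rational(-5, 7), -12)) = Add(Mul(-1, -3), Rational(60, 7)) = Add(3, Rational(60, 7)) = Rational(81, 7)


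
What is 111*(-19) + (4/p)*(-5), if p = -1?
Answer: -2089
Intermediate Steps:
111*(-19) + (4/p)*(-5) = 111*(-19) + (4/(-1))*(-5) = -2109 + (4*(-1))*(-5) = -2109 - 4*(-5) = -2109 + 20 = -2089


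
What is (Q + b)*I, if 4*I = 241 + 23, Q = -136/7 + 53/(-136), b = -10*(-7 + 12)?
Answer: -2193411/476 ≈ -4608.0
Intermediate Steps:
b = -50 (b = -10*5 = -50)
Q = -18867/952 (Q = -136*⅐ + 53*(-1/136) = -136/7 - 53/136 = -18867/952 ≈ -19.818)
I = 66 (I = (241 + 23)/4 = (¼)*264 = 66)
(Q + b)*I = (-18867/952 - 50)*66 = -66467/952*66 = -2193411/476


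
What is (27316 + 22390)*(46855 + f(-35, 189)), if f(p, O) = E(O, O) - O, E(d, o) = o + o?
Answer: 2338369064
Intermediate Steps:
E(d, o) = 2*o
f(p, O) = O (f(p, O) = 2*O - O = O)
(27316 + 22390)*(46855 + f(-35, 189)) = (27316 + 22390)*(46855 + 189) = 49706*47044 = 2338369064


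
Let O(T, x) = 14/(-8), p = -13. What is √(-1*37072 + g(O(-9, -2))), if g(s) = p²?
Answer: I*√36903 ≈ 192.1*I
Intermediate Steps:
O(T, x) = -7/4 (O(T, x) = 14*(-⅛) = -7/4)
g(s) = 169 (g(s) = (-13)² = 169)
√(-1*37072 + g(O(-9, -2))) = √(-1*37072 + 169) = √(-37072 + 169) = √(-36903) = I*√36903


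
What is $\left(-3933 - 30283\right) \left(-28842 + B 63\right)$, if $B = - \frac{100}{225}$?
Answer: $987815920$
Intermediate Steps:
$B = - \frac{4}{9}$ ($B = \left(-100\right) \frac{1}{225} = - \frac{4}{9} \approx -0.44444$)
$\left(-3933 - 30283\right) \left(-28842 + B 63\right) = \left(-3933 - 30283\right) \left(-28842 - 28\right) = - 34216 \left(-28842 - 28\right) = \left(-34216\right) \left(-28870\right) = 987815920$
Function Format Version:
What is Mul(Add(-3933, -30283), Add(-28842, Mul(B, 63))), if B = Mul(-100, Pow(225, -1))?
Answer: 987815920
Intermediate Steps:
B = Rational(-4, 9) (B = Mul(-100, Rational(1, 225)) = Rational(-4, 9) ≈ -0.44444)
Mul(Add(-3933, -30283), Add(-28842, Mul(B, 63))) = Mul(Add(-3933, -30283), Add(-28842, Mul(Rational(-4, 9), 63))) = Mul(-34216, Add(-28842, -28)) = Mul(-34216, -28870) = 987815920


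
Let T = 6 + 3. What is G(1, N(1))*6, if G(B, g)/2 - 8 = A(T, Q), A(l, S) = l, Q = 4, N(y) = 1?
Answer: 204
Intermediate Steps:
T = 9
G(B, g) = 34 (G(B, g) = 16 + 2*9 = 16 + 18 = 34)
G(1, N(1))*6 = 34*6 = 204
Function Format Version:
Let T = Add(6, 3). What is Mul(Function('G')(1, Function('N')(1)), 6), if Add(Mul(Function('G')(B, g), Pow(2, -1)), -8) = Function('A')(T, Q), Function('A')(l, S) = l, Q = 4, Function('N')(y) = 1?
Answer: 204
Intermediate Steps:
T = 9
Function('G')(B, g) = 34 (Function('G')(B, g) = Add(16, Mul(2, 9)) = Add(16, 18) = 34)
Mul(Function('G')(1, Function('N')(1)), 6) = Mul(34, 6) = 204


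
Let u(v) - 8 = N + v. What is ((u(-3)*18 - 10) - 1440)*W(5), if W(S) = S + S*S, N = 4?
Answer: -38640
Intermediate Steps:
W(S) = S + S²
u(v) = 12 + v (u(v) = 8 + (4 + v) = 12 + v)
((u(-3)*18 - 10) - 1440)*W(5) = (((12 - 3)*18 - 10) - 1440)*(5*(1 + 5)) = ((9*18 - 10) - 1440)*(5*6) = ((162 - 10) - 1440)*30 = (152 - 1440)*30 = -1288*30 = -38640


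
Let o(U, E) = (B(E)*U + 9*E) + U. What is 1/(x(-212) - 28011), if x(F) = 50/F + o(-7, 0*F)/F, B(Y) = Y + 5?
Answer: -53/1484585 ≈ -3.5700e-5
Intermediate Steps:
B(Y) = 5 + Y
o(U, E) = U + 9*E + U*(5 + E) (o(U, E) = ((5 + E)*U + 9*E) + U = (U*(5 + E) + 9*E) + U = (9*E + U*(5 + E)) + U = U + 9*E + U*(5 + E))
x(F) = 8/F (x(F) = 50/F + (-7 + 9*(0*F) - 7*(5 + 0*F))/F = 50/F + (-7 + 9*0 - 7*(5 + 0))/F = 50/F + (-7 + 0 - 7*5)/F = 50/F + (-7 + 0 - 35)/F = 50/F - 42/F = 8/F)
1/(x(-212) - 28011) = 1/(8/(-212) - 28011) = 1/(8*(-1/212) - 28011) = 1/(-2/53 - 28011) = 1/(-1484585/53) = -53/1484585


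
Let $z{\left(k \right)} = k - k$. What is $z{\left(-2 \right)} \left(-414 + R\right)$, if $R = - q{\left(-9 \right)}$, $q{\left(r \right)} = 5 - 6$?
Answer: $0$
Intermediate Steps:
$q{\left(r \right)} = -1$
$z{\left(k \right)} = 0$
$R = 1$ ($R = \left(-1\right) \left(-1\right) = 1$)
$z{\left(-2 \right)} \left(-414 + R\right) = 0 \left(-414 + 1\right) = 0 \left(-413\right) = 0$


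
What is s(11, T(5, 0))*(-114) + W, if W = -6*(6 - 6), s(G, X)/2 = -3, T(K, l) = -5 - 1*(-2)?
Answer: 684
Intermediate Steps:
T(K, l) = -3 (T(K, l) = -5 + 2 = -3)
s(G, X) = -6 (s(G, X) = 2*(-3) = -6)
W = 0 (W = -6*0 = 0)
s(11, T(5, 0))*(-114) + W = -6*(-114) + 0 = 684 + 0 = 684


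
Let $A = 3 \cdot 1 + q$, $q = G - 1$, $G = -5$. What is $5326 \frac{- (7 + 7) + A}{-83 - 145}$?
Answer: $\frac{45271}{114} \approx 397.11$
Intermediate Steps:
$q = -6$ ($q = -5 - 1 = -6$)
$A = -3$ ($A = 3 \cdot 1 - 6 = 3 - 6 = -3$)
$5326 \frac{- (7 + 7) + A}{-83 - 145} = 5326 \frac{- (7 + 7) - 3}{-83 - 145} = 5326 \frac{\left(-1\right) 14 - 3}{-228} = 5326 \left(-14 - 3\right) \left(- \frac{1}{228}\right) = 5326 \left(\left(-17\right) \left(- \frac{1}{228}\right)\right) = 5326 \cdot \frac{17}{228} = \frac{45271}{114}$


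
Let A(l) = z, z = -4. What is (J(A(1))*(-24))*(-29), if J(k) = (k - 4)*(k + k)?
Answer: 44544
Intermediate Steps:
A(l) = -4
J(k) = 2*k*(-4 + k) (J(k) = (-4 + k)*(2*k) = 2*k*(-4 + k))
(J(A(1))*(-24))*(-29) = ((2*(-4)*(-4 - 4))*(-24))*(-29) = ((2*(-4)*(-8))*(-24))*(-29) = (64*(-24))*(-29) = -1536*(-29) = 44544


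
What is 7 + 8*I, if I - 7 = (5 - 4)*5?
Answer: 103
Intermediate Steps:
I = 12 (I = 7 + (5 - 4)*5 = 7 + 1*5 = 7 + 5 = 12)
7 + 8*I = 7 + 8*12 = 7 + 96 = 103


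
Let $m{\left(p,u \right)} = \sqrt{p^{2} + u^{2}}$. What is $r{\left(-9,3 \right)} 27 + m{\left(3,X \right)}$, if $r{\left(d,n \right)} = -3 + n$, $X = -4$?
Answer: $5$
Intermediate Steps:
$r{\left(-9,3 \right)} 27 + m{\left(3,X \right)} = \left(-3 + 3\right) 27 + \sqrt{3^{2} + \left(-4\right)^{2}} = 0 \cdot 27 + \sqrt{9 + 16} = 0 + \sqrt{25} = 0 + 5 = 5$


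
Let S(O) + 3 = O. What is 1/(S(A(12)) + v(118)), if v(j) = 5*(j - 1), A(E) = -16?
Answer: 1/566 ≈ 0.0017668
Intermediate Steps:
v(j) = -5 + 5*j (v(j) = 5*(-1 + j) = -5 + 5*j)
S(O) = -3 + O
1/(S(A(12)) + v(118)) = 1/((-3 - 16) + (-5 + 5*118)) = 1/(-19 + (-5 + 590)) = 1/(-19 + 585) = 1/566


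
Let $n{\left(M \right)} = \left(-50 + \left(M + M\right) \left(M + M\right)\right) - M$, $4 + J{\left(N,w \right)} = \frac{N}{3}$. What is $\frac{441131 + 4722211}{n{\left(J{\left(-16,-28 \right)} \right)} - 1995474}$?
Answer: $- \frac{23235039}{8978248} \approx -2.5879$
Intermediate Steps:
$J{\left(N,w \right)} = -4 + \frac{N}{3}$
$n{\left(M \right)} = -50 - M + 4 M^{2}$ ($n{\left(M \right)} = \left(-50 + 2 M 2 M\right) - M = \left(-50 + 4 M^{2}\right) - M = -50 - M + 4 M^{2}$)
$\frac{441131 + 4722211}{n{\left(J{\left(-16,-28 \right)} \right)} - 1995474} = \frac{441131 + 4722211}{\left(-50 - \left(-4 + \frac{1}{3} \left(-16\right)\right) + 4 \left(-4 + \frac{1}{3} \left(-16\right)\right)^{2}\right) - 1995474} = \frac{5163342}{\left(-50 - \left(-4 - \frac{16}{3}\right) + 4 \left(-4 - \frac{16}{3}\right)^{2}\right) - 1995474} = \frac{5163342}{\left(-50 - - \frac{28}{3} + 4 \left(- \frac{28}{3}\right)^{2}\right) - 1995474} = \frac{5163342}{\left(-50 + \frac{28}{3} + 4 \cdot \frac{784}{9}\right) - 1995474} = \frac{5163342}{\left(-50 + \frac{28}{3} + \frac{3136}{9}\right) - 1995474} = \frac{5163342}{\frac{2770}{9} - 1995474} = \frac{5163342}{- \frac{17956496}{9}} = 5163342 \left(- \frac{9}{17956496}\right) = - \frac{23235039}{8978248}$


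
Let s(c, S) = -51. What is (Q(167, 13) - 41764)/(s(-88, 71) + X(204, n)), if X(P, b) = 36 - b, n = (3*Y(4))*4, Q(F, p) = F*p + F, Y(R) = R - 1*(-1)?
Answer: 13142/25 ≈ 525.68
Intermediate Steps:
Y(R) = 1 + R (Y(R) = R + 1 = 1 + R)
Q(F, p) = F + F*p
n = 60 (n = (3*(1 + 4))*4 = (3*5)*4 = 15*4 = 60)
(Q(167, 13) - 41764)/(s(-88, 71) + X(204, n)) = (167*(1 + 13) - 41764)/(-51 + (36 - 1*60)) = (167*14 - 41764)/(-51 + (36 - 60)) = (2338 - 41764)/(-51 - 24) = -39426/(-75) = -39426*(-1/75) = 13142/25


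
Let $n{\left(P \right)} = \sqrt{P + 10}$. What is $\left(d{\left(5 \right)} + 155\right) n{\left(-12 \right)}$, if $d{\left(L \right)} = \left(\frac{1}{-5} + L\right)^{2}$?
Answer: $\frac{4451 i \sqrt{2}}{25} \approx 251.79 i$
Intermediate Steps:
$d{\left(L \right)} = \left(- \frac{1}{5} + L\right)^{2}$
$n{\left(P \right)} = \sqrt{10 + P}$
$\left(d{\left(5 \right)} + 155\right) n{\left(-12 \right)} = \left(\frac{\left(-1 + 5 \cdot 5\right)^{2}}{25} + 155\right) \sqrt{10 - 12} = \left(\frac{\left(-1 + 25\right)^{2}}{25} + 155\right) \sqrt{-2} = \left(\frac{24^{2}}{25} + 155\right) i \sqrt{2} = \left(\frac{1}{25} \cdot 576 + 155\right) i \sqrt{2} = \left(\frac{576}{25} + 155\right) i \sqrt{2} = \frac{4451 i \sqrt{2}}{25}$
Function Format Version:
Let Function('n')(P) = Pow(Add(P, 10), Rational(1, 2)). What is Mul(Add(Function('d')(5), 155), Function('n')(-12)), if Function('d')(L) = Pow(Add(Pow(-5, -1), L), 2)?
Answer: Mul(Rational(4451, 25), I, Pow(2, Rational(1, 2))) ≈ Mul(251.79, I)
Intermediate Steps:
Function('d')(L) = Pow(Add(Rational(-1, 5), L), 2)
Function('n')(P) = Pow(Add(10, P), Rational(1, 2))
Mul(Add(Function('d')(5), 155), Function('n')(-12)) = Mul(Add(Mul(Rational(1, 25), Pow(Add(-1, Mul(5, 5)), 2)), 155), Pow(Add(10, -12), Rational(1, 2))) = Mul(Add(Mul(Rational(1, 25), Pow(Add(-1, 25), 2)), 155), Pow(-2, Rational(1, 2))) = Mul(Add(Mul(Rational(1, 25), Pow(24, 2)), 155), Mul(I, Pow(2, Rational(1, 2)))) = Mul(Add(Mul(Rational(1, 25), 576), 155), Mul(I, Pow(2, Rational(1, 2)))) = Mul(Add(Rational(576, 25), 155), Mul(I, Pow(2, Rational(1, 2)))) = Mul(Rational(4451, 25), Mul(I, Pow(2, Rational(1, 2)))) = Mul(Rational(4451, 25), I, Pow(2, Rational(1, 2)))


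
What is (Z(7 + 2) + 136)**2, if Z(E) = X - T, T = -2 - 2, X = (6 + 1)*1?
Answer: 21609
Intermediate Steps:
X = 7 (X = 7*1 = 7)
T = -4
Z(E) = 11 (Z(E) = 7 - 1*(-4) = 7 + 4 = 11)
(Z(7 + 2) + 136)**2 = (11 + 136)**2 = 147**2 = 21609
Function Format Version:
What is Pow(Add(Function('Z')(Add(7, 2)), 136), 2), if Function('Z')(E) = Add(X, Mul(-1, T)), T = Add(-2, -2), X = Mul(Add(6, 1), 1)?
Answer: 21609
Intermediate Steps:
X = 7 (X = Mul(7, 1) = 7)
T = -4
Function('Z')(E) = 11 (Function('Z')(E) = Add(7, Mul(-1, -4)) = Add(7, 4) = 11)
Pow(Add(Function('Z')(Add(7, 2)), 136), 2) = Pow(Add(11, 136), 2) = Pow(147, 2) = 21609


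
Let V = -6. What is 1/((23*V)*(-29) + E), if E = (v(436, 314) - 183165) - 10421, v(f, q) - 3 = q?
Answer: -1/189267 ≈ -5.2835e-6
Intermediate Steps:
v(f, q) = 3 + q
E = -193269 (E = ((3 + 314) - 183165) - 10421 = (317 - 183165) - 10421 = -182848 - 10421 = -193269)
1/((23*V)*(-29) + E) = 1/((23*(-6))*(-29) - 193269) = 1/(-138*(-29) - 193269) = 1/(4002 - 193269) = 1/(-189267) = -1/189267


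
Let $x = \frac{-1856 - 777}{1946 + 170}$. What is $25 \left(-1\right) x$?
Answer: $\frac{65825}{2116} \approx 31.108$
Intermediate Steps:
$x = - \frac{2633}{2116} \approx -1.2443$
$25 \left(-1\right) x = 25 \left(-1\right) \left(- \frac{2633}{2116}\right) = \left(-25\right) \left(- \frac{2633}{2116}\right) = \frac{65825}{2116}$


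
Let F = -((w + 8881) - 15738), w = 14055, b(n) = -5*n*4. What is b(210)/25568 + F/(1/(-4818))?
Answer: 110837164419/3196 ≈ 3.4680e+7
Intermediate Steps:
b(n) = -20*n
F = -7198 (F = -((14055 + 8881) - 15738) = -(22936 - 15738) = -1*7198 = -7198)
b(210)/25568 + F/(1/(-4818)) = -20*210/25568 - 7198/(1/(-4818)) = -4200*1/25568 - 7198/(-1/4818) = -525/3196 - 7198*(-4818) = -525/3196 + 34679964 = 110837164419/3196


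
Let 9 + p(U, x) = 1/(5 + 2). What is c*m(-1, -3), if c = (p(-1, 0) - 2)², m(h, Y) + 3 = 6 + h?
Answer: 11552/49 ≈ 235.76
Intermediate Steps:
p(U, x) = -62/7 (p(U, x) = -9 + 1/(5 + 2) = -9 + 1/7 = -9 + ⅐ = -62/7)
m(h, Y) = 3 + h (m(h, Y) = -3 + (6 + h) = 3 + h)
c = 5776/49 (c = (-62/7 - 2)² = (-76/7)² = 5776/49 ≈ 117.88)
c*m(-1, -3) = 5776*(3 - 1)/49 = (5776/49)*2 = 11552/49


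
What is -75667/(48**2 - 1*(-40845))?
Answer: -75667/43149 ≈ -1.7536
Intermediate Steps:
-75667/(48**2 - 1*(-40845)) = -75667/(2304 + 40845) = -75667/43149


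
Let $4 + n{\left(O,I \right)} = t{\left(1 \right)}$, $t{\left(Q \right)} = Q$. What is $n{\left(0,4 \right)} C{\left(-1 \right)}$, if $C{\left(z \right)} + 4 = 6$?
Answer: $-6$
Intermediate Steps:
$n{\left(O,I \right)} = -3$ ($n{\left(O,I \right)} = -4 + 1 = -3$)
$C{\left(z \right)} = 2$ ($C{\left(z \right)} = -4 + 6 = 2$)
$n{\left(0,4 \right)} C{\left(-1 \right)} = \left(-3\right) 2 = -6$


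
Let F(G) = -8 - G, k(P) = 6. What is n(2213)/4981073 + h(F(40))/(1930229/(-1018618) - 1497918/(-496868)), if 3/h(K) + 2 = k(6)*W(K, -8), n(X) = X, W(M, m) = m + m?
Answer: -930016479305480801/34581253109377135126 ≈ -0.026894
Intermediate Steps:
W(M, m) = 2*m
h(K) = -3/98 (h(K) = 3/(-2 + 6*(2*(-8))) = 3/(-2 + 6*(-16)) = 3/(-2 - 96) = 3/(-98) = 3*(-1/98) = -3/98)
n(2213)/4981073 + h(F(40))/(1930229/(-1018618) - 1497918/(-496868)) = 2213/4981073 - 3/(98*(1930229/(-1018618) - 1497918/(-496868))) = 2213*(1/4981073) - 3/(98*(1930229*(-1/1018618) - 1497918*(-1/496868))) = 2213/4981073 - 3/(98*(-1930229/1018618 + 748959/248434)) = 2213/4981073 - 3/(98*70842151819/63264836053) = 2213/4981073 - 3/98*63264836053/70842151819 = 2213/4981073 - 189794508159/6942530878262 = -930016479305480801/34581253109377135126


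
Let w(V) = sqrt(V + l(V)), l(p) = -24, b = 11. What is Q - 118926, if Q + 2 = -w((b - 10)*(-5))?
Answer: -118928 - I*sqrt(29) ≈ -1.1893e+5 - 5.3852*I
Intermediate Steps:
w(V) = sqrt(-24 + V) (w(V) = sqrt(V - 24) = sqrt(-24 + V))
Q = -2 - I*sqrt(29) (Q = -2 - sqrt(-24 + (11 - 10)*(-5)) = -2 - sqrt(-24 + 1*(-5)) = -2 - sqrt(-24 - 5) = -2 - sqrt(-29) = -2 - I*sqrt(29) ≈ -2.0 - 5.3852*I)
Q - 118926 = (-2 - I*sqrt(29)) - 118926 = -118928 - I*sqrt(29)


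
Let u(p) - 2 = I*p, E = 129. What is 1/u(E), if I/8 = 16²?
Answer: 1/264194 ≈ 3.7851e-6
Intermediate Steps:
I = 2048 (I = 8*16² = 8*256 = 2048)
u(p) = 2 + 2048*p
1/u(E) = 1/(2 + 2048*129) = 1/(2 + 264192) = 1/264194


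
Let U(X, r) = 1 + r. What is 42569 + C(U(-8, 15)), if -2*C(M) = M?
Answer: 42561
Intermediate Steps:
C(M) = -M/2
42569 + C(U(-8, 15)) = 42569 - (1 + 15)/2 = 42569 - 1/2*16 = 42569 - 8 = 42561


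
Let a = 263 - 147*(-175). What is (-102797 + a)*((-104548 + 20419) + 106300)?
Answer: -1702932339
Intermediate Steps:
a = 25988 (a = 263 + 25725 = 25988)
(-102797 + a)*((-104548 + 20419) + 106300) = (-102797 + 25988)*((-104548 + 20419) + 106300) = -76809*(-84129 + 106300) = -76809*22171 = -1702932339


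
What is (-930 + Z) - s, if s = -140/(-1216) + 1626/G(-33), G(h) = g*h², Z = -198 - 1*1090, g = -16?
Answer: -244763143/110352 ≈ -2218.0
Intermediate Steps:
Z = -1288 (Z = -198 - 1090 = -1288)
G(h) = -16*h²
s = 2407/110352 (s = -140/(-1216) + 1626/((-16*(-33)²)) = -140*(-1/1216) + 1626/((-16*1089)) = 35/304 + 1626/(-17424) = 35/304 + 1626*(-1/17424) = 35/304 - 271/2904 = 2407/110352 ≈ 0.021812)
(-930 + Z) - s = (-930 - 1288) - 1*2407/110352 = -2218 - 2407/110352 = -244763143/110352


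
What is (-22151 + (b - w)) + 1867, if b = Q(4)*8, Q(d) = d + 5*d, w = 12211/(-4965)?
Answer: -99744569/4965 ≈ -20090.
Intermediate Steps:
w = -12211/4965 (w = 12211*(-1/4965) = -12211/4965 ≈ -2.4594)
Q(d) = 6*d
b = 192 (b = (6*4)*8 = 24*8 = 192)
(-22151 + (b - w)) + 1867 = (-22151 + (192 - 1*(-12211/4965))) + 1867 = (-22151 + (192 + 12211/4965)) + 1867 = (-22151 + 965491/4965) + 1867 = -109014224/4965 + 1867 = -99744569/4965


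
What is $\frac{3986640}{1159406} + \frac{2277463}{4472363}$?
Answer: $\frac{10235102748649}{2592642248189} \approx 3.9478$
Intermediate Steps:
$\frac{3986640}{1159406} + \frac{2277463}{4472363} = 3986640 \cdot \frac{1}{1159406} + 2277463 \cdot \frac{1}{4472363} = \frac{1993320}{579703} + \frac{2277463}{4472363} = \frac{10235102748649}{2592642248189}$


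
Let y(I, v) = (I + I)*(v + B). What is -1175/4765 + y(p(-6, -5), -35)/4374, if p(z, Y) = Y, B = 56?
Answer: -204670/694737 ≈ -0.29460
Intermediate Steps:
y(I, v) = 2*I*(56 + v) (y(I, v) = (I + I)*(v + 56) = (2*I)*(56 + v) = 2*I*(56 + v))
-1175/4765 + y(p(-6, -5), -35)/4374 = -1175/4765 + (2*(-5)*(56 - 35))/4374 = -1175*1/4765 + (2*(-5)*21)*(1/4374) = -235/953 - 210*1/4374 = -235/953 - 35/729 = -204670/694737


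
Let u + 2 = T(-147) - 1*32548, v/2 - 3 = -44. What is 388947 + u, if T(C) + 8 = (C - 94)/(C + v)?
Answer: 81613322/229 ≈ 3.5639e+5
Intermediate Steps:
v = -82 (v = 6 + 2*(-44) = 6 - 88 = -82)
T(C) = -8 + (-94 + C)/(-82 + C) (T(C) = -8 + (C - 94)/(C - 82) = -8 + (-94 + C)/(-82 + C))
u = -7455541/229 (u = -2 + ((562 - 7*(-147))/(-82 - 147) - 1*32548) = -2 + ((562 + 1029)/(-229) - 32548) = -2 + (-1/229*1591 - 32548) = -2 + (-1591/229 - 32548) = -2 - 7455083/229 = -7455541/229 ≈ -32557.)
388947 + u = 388947 - 7455541/229 = 81613322/229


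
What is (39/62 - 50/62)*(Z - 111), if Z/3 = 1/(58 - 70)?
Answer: 4895/248 ≈ 19.738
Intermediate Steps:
Z = -¼ (Z = 3/(58 - 70) = 3/(-12) = 3*(-1/12) = -¼ ≈ -0.25000)
(39/62 - 50/62)*(Z - 111) = (39/62 - 50/62)*(-¼ - 111) = (39*(1/62) - 50*1/62)*(-445/4) = (39/62 - 25/31)*(-445/4) = -11/62*(-445/4) = 4895/248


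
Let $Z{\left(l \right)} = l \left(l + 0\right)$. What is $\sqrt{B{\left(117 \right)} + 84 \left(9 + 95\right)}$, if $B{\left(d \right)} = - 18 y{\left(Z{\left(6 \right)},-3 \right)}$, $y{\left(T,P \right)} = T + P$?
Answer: $\sqrt{8142} \approx 90.233$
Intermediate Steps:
$Z{\left(l \right)} = l^{2}$ ($Z{\left(l \right)} = l l = l^{2}$)
$y{\left(T,P \right)} = P + T$
$B{\left(d \right)} = -594$ ($B{\left(d \right)} = - 18 \left(-3 + 6^{2}\right) = - 18 \left(-3 + 36\right) = \left(-18\right) 33 = -594$)
$\sqrt{B{\left(117 \right)} + 84 \left(9 + 95\right)} = \sqrt{-594 + 84 \left(9 + 95\right)} = \sqrt{-594 + 84 \cdot 104} = \sqrt{-594 + 8736} = \sqrt{8142}$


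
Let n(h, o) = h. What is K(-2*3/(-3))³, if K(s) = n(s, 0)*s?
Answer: 64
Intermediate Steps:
K(s) = s² (K(s) = s*s = s²)
K(-2*3/(-3))³ = ((-2*3/(-3))²)³ = ((-6*(-⅓))²)³ = (2²)³ = 4³ = 64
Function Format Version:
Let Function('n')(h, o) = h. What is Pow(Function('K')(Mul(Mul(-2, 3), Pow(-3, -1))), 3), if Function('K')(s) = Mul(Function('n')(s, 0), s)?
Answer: 64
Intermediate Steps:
Function('K')(s) = Pow(s, 2) (Function('K')(s) = Mul(s, s) = Pow(s, 2))
Pow(Function('K')(Mul(Mul(-2, 3), Pow(-3, -1))), 3) = Pow(Pow(Mul(Mul(-2, 3), Pow(-3, -1)), 2), 3) = Pow(Pow(Mul(-6, Rational(-1, 3)), 2), 3) = Pow(Pow(2, 2), 3) = Pow(4, 3) = 64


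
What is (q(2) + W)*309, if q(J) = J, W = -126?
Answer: -38316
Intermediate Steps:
(q(2) + W)*309 = (2 - 126)*309 = -124*309 = -38316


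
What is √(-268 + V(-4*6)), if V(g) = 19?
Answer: I*√249 ≈ 15.78*I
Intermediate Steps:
√(-268 + V(-4*6)) = √(-268 + 19) = √(-249) = I*√249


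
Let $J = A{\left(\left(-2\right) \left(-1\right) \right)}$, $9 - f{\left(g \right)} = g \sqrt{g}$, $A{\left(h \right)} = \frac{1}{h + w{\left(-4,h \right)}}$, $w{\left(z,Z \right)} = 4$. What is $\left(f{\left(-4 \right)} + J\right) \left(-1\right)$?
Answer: $- \frac{55}{6} - 8 i \approx -9.1667 - 8.0 i$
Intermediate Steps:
$A{\left(h \right)} = \frac{1}{4 + h}$ ($A{\left(h \right)} = \frac{1}{h + 4} = \frac{1}{4 + h}$)
$f{\left(g \right)} = 9 - g^{\frac{3}{2}}$ ($f{\left(g \right)} = 9 - g \sqrt{g} = 9 - g^{\frac{3}{2}}$)
$J = \frac{1}{6}$ ($J = \frac{1}{4 - -2} = \frac{1}{4 + 2} = \frac{1}{6} \approx 0.16667$)
$\left(f{\left(-4 \right)} + J\right) \left(-1\right) = \left(\left(9 - \left(-4\right)^{\frac{3}{2}}\right) + \frac{1}{6}\right) \left(-1\right) = \left(\left(9 - - 8 i\right) + \frac{1}{6}\right) \left(-1\right) = \left(\left(9 + 8 i\right) + \frac{1}{6}\right) \left(-1\right) = \left(\frac{55}{6} + 8 i\right) \left(-1\right) = - \frac{55}{6} - 8 i$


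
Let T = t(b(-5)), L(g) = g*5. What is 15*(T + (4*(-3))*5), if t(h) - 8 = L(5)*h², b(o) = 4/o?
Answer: -540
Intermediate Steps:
L(g) = 5*g
t(h) = 8 + 25*h² (t(h) = 8 + (5*5)*h² = 8 + 25*h²)
T = 24 (T = 8 + 25*(4/(-5))² = 8 + 25*(4*(-⅕))² = 8 + 25*(-⅘)² = 8 + 25*(16/25) = 8 + 16 = 24)
15*(T + (4*(-3))*5) = 15*(24 + (4*(-3))*5) = 15*(24 - 12*5) = 15*(24 - 60) = 15*(-36) = -540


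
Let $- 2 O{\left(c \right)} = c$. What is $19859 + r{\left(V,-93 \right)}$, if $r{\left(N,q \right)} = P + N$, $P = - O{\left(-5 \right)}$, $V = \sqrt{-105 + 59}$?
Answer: $\frac{39713}{2} + i \sqrt{46} \approx 19857.0 + 6.7823 i$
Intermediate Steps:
$O{\left(c \right)} = - \frac{c}{2}$
$V = i \sqrt{46}$ ($V = \sqrt{-46} = i \sqrt{46} \approx 6.7823 i$)
$P = - \frac{5}{2}$ ($P = - \frac{\left(-1\right) \left(-5\right)}{2} = \left(-1\right) \frac{5}{2} = - \frac{5}{2} \approx -2.5$)
$r{\left(N,q \right)} = - \frac{5}{2} + N$
$19859 + r{\left(V,-93 \right)} = 19859 - \left(\frac{5}{2} - i \sqrt{46}\right) = \frac{39713}{2} + i \sqrt{46}$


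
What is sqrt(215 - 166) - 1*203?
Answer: -196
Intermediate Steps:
sqrt(215 - 166) - 1*203 = sqrt(49) - 203 = 7 - 203 = -196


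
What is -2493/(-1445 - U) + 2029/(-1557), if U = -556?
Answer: 2077820/1384173 ≈ 1.5011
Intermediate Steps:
-2493/(-1445 - U) + 2029/(-1557) = -2493/(-1445 - 1*(-556)) + 2029/(-1557) = -2493/(-1445 + 556) + 2029*(-1/1557) = -2493/(-889) - 2029/1557 = -2493*(-1/889) - 2029/1557 = 2493/889 - 2029/1557 = 2077820/1384173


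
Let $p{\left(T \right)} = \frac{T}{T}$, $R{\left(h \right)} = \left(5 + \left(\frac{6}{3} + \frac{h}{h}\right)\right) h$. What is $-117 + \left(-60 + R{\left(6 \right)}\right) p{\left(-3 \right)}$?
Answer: $-129$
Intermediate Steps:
$R{\left(h \right)} = 8 h$ ($R{\left(h \right)} = \left(5 + \left(6 \cdot \frac{1}{3} + 1\right)\right) h = \left(5 + \left(2 + 1\right)\right) h = \left(5 + 3\right) h = 8 h$)
$p{\left(T \right)} = 1$
$-117 + \left(-60 + R{\left(6 \right)}\right) p{\left(-3 \right)} = -117 + \left(-60 + 8 \cdot 6\right) 1 = -117 + \left(-60 + 48\right) 1 = -117 - 12 = -129$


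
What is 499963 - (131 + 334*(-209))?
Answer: 569638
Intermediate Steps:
499963 - (131 + 334*(-209)) = 499963 - (131 - 69806) = 499963 - 1*(-69675) = 499963 + 69675 = 569638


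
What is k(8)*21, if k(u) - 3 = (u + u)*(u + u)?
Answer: 5439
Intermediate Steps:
k(u) = 3 + 4*u**2 (k(u) = 3 + (u + u)*(u + u) = 3 + (2*u)*(2*u) = 3 + 4*u**2)
k(8)*21 = (3 + 4*8**2)*21 = (3 + 4*64)*21 = (3 + 256)*21 = 259*21 = 5439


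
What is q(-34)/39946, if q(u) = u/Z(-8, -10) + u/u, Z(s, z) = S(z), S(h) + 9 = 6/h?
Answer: 109/958704 ≈ 0.00011370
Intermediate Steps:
S(h) = -9 + 6/h
Z(s, z) = -9 + 6/z
q(u) = 1 - 5*u/48 (q(u) = u/(-9 + 6/(-10)) + u/u = u/(-9 + 6*(-⅒)) + 1 = u/(-9 - ⅗) + 1 = u/(-48/5) + 1 = u*(-5/48) + 1 = -5*u/48 + 1 = 1 - 5*u/48)
q(-34)/39946 = (1 - 5/48*(-34))/39946 = (1 + 85/24)*(1/39946) = (109/24)*(1/39946) = 109/958704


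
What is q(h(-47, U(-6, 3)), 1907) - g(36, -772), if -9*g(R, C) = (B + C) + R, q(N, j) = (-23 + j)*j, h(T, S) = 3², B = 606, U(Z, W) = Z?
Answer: 32334962/9 ≈ 3.5928e+6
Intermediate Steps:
h(T, S) = 9
q(N, j) = j*(-23 + j)
g(R, C) = -202/3 - C/9 - R/9 (g(R, C) = -((606 + C) + R)/9 = -(606 + C + R)/9 = -202/3 - C/9 - R/9)
q(h(-47, U(-6, 3)), 1907) - g(36, -772) = 1907*(-23 + 1907) - (-202/3 - ⅑*(-772) - ⅑*36) = 1907*1884 - (-202/3 + 772/9 - 4) = 3592788 - 1*130/9 = 3592788 - 130/9 = 32334962/9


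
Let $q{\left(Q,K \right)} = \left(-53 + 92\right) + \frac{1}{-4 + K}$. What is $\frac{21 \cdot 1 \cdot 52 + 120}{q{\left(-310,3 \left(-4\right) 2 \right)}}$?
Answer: $\frac{33936}{1091} \approx 31.105$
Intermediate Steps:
$q{\left(Q,K \right)} = 39 + \frac{1}{-4 + K}$
$\frac{21 \cdot 1 \cdot 52 + 120}{q{\left(-310,3 \left(-4\right) 2 \right)}} = \frac{21 \cdot 1 \cdot 52 + 120}{\frac{1}{-4 + 3 \left(-4\right) 2} \left(-155 + 39 \cdot 3 \left(-4\right) 2\right)} = \frac{21 \cdot 52 + 120}{\frac{1}{-4 - 24} \left(-155 + 39 \left(\left(-12\right) 2\right)\right)} = \frac{1092 + 120}{\frac{1}{-4 - 24} \left(-155 + 39 \left(-24\right)\right)} = \frac{1212}{\frac{1}{-28} \left(-155 - 936\right)} = \frac{1212}{\left(- \frac{1}{28}\right) \left(-1091\right)} = \frac{1212}{\frac{1091}{28}} = 1212 \cdot \frac{28}{1091} = \frac{33936}{1091}$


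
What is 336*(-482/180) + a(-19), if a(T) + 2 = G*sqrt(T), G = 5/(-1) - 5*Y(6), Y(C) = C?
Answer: -13526/15 - 35*I*sqrt(19) ≈ -901.73 - 152.56*I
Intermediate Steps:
G = -35 (G = 5/(-1) - 5*6 = 5*(-1) - 30 = -5 - 30 = -35)
a(T) = -2 - 35*sqrt(T)
336*(-482/180) + a(-19) = 336*(-482/180) + (-2 - 35*I*sqrt(19)) = 336*(-482*1/180) + (-2 - 35*I*sqrt(19)) = 336*(-241/90) + (-2 - 35*I*sqrt(19)) = -13496/15 + (-2 - 35*I*sqrt(19)) = -13526/15 - 35*I*sqrt(19)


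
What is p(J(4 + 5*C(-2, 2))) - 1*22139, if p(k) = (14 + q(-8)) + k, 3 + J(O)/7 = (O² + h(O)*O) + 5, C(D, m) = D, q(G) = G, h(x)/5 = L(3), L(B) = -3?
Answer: -21237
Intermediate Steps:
h(x) = -15 (h(x) = 5*(-3) = -15)
J(O) = 14 - 105*O + 7*O² (J(O) = -21 + 7*((O² - 15*O) + 5) = -21 + 7*(5 + O² - 15*O) = -21 + (35 - 105*O + 7*O²) = 14 - 105*O + 7*O²)
p(k) = 6 + k (p(k) = (14 - 8) + k = 6 + k)
p(J(4 + 5*C(-2, 2))) - 1*22139 = (6 + (14 - 105*(4 + 5*(-2)) + 7*(4 + 5*(-2))²)) - 1*22139 = (6 + (14 - 105*(4 - 10) + 7*(4 - 10)²)) - 22139 = (6 + (14 - 105*(-6) + 7*(-6)²)) - 22139 = (6 + (14 + 630 + 7*36)) - 22139 = (6 + (14 + 630 + 252)) - 22139 = (6 + 896) - 22139 = 902 - 22139 = -21237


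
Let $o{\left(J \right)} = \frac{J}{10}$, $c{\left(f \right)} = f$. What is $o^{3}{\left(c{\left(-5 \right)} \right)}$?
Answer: $- \frac{1}{8} \approx -0.125$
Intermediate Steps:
$o{\left(J \right)} = \frac{J}{10}$ ($o{\left(J \right)} = J \frac{1}{10} = \frac{J}{10}$)
$o^{3}{\left(c{\left(-5 \right)} \right)} = \left(\frac{1}{10} \left(-5\right)\right)^{3} = \left(- \frac{1}{2}\right)^{3} = - \frac{1}{8}$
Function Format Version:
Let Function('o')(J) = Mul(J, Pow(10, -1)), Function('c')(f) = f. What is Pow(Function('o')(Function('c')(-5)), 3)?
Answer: Rational(-1, 8) ≈ -0.12500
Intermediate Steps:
Function('o')(J) = Mul(Rational(1, 10), J) (Function('o')(J) = Mul(J, Rational(1, 10)) = Mul(Rational(1, 10), J))
Pow(Function('o')(Function('c')(-5)), 3) = Pow(Mul(Rational(1, 10), -5), 3) = Pow(Rational(-1, 2), 3) = Rational(-1, 8)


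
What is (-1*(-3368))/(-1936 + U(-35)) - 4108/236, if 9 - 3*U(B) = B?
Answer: -1628941/85019 ≈ -19.160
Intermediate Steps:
U(B) = 3 - B/3
(-1*(-3368))/(-1936 + U(-35)) - 4108/236 = (-1*(-3368))/(-1936 + (3 - 1/3*(-35))) - 4108/236 = 3368/(-1936 + (3 + 35/3)) - 4108*1/236 = 3368/(-1936 + 44/3) - 1027/59 = 3368/(-5764/3) - 1027/59 = 3368*(-3/5764) - 1027/59 = -2526/1441 - 1027/59 = -1628941/85019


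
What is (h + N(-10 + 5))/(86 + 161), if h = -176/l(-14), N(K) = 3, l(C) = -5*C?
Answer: 17/8645 ≈ 0.0019665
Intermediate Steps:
h = -88/35 (h = -176/((-5*(-14))) = -176/70 = -176*1/70 = -88/35 ≈ -2.5143)
(h + N(-10 + 5))/(86 + 161) = (-88/35 + 3)/(86 + 161) = (17/35)/247 = (17/35)*(1/247) = 17/8645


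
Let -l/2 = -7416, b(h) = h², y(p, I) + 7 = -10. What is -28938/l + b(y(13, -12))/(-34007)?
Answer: -164730169/84065304 ≈ -1.9596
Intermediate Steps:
y(p, I) = -17 (y(p, I) = -7 - 10 = -17)
l = 14832 (l = -2*(-7416) = 14832)
-28938/l + b(y(13, -12))/(-34007) = -28938/14832 + (-17)²/(-34007) = -28938*1/14832 + 289*(-1/34007) = -4823/2472 - 289/34007 = -164730169/84065304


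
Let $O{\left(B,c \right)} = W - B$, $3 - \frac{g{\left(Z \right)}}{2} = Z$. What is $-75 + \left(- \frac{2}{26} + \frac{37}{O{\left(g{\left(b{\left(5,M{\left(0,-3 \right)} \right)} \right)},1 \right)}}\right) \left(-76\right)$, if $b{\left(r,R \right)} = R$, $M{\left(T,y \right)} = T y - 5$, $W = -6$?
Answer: $\frac{8389}{143} \approx 58.664$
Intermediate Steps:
$M{\left(T,y \right)} = -5 + T y$
$g{\left(Z \right)} = 6 - 2 Z$
$O{\left(B,c \right)} = -6 - B$
$-75 + \left(- \frac{2}{26} + \frac{37}{O{\left(g{\left(b{\left(5,M{\left(0,-3 \right)} \right)} \right)},1 \right)}}\right) \left(-76\right) = -75 + \left(- \frac{2}{26} + \frac{37}{-6 - \left(6 - 2 \left(-5 + 0 \left(-3\right)\right)\right)}\right) \left(-76\right) = -75 + \left(\left(-2\right) \frac{1}{26} + \frac{37}{-6 - \left(6 - 2 \left(-5 + 0\right)\right)}\right) \left(-76\right) = -75 + \left(- \frac{1}{13} + \frac{37}{-6 - \left(6 - -10\right)}\right) \left(-76\right) = -75 + \left(- \frac{1}{13} + \frac{37}{-6 - \left(6 + 10\right)}\right) \left(-76\right) = -75 + \left(- \frac{1}{13} + \frac{37}{-6 - 16}\right) \left(-76\right) = -75 + \left(- \frac{1}{13} + \frac{37}{-22}\right) \left(-76\right) = -75 + \left(- \frac{1}{13} + 37 \left(- \frac{1}{22}\right)\right) \left(-76\right) = -75 + \left(- \frac{1}{13} - \frac{37}{22}\right) \left(-76\right) = -75 - - \frac{19114}{143} = -75 + \frac{19114}{143} = \frac{8389}{143}$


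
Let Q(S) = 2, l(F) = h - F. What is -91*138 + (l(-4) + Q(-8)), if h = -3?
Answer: -12555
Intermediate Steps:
l(F) = -3 - F
-91*138 + (l(-4) + Q(-8)) = -91*138 + ((-3 - 1*(-4)) + 2) = -12558 + ((-3 + 4) + 2) = -12558 + (1 + 2) = -12558 + 3 = -12555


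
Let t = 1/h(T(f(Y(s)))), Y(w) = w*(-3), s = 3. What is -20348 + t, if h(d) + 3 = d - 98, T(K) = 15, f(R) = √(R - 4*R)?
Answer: -1749929/86 ≈ -20348.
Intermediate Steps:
Y(w) = -3*w
f(R) = √3*√(-R) (f(R) = √(-3*R) = √3*√(-R))
h(d) = -101 + d (h(d) = -3 + (d - 98) = -3 + (-98 + d) = -101 + d)
t = -1/86 (t = 1/(-101 + 15) = 1/(-86) = -1/86 ≈ -0.011628)
-20348 + t = -20348 - 1/86 = -1749929/86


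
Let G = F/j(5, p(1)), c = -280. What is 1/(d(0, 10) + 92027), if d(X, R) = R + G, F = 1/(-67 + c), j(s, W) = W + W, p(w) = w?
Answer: 694/63873677 ≈ 1.0865e-5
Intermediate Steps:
j(s, W) = 2*W
F = -1/347 (F = 1/(-67 - 280) = 1/(-347) = -1/347 ≈ -0.0028818)
G = -1/694 (G = -1/(347*(2*1)) = -1/347/2 = -1/347*½ = -1/694 ≈ -0.0014409)
d(X, R) = -1/694 + R (d(X, R) = R - 1/694 = -1/694 + R)
1/(d(0, 10) + 92027) = 1/((-1/694 + 10) + 92027) = 1/(6939/694 + 92027) = 1/(63873677/694) = 694/63873677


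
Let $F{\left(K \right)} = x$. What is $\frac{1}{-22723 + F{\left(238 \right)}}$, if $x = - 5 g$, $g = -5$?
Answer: $- \frac{1}{22698} \approx -4.4057 \cdot 10^{-5}$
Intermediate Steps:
$x = 25$ ($x = \left(-5\right) \left(-5\right) = 25$)
$F{\left(K \right)} = 25$
$\frac{1}{-22723 + F{\left(238 \right)}} = \frac{1}{-22723 + 25} = \frac{1}{-22698} = - \frac{1}{22698}$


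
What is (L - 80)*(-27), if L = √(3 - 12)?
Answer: 2160 - 81*I ≈ 2160.0 - 81.0*I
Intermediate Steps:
L = 3*I (L = √(-9) = 3*I ≈ 3.0*I)
(L - 80)*(-27) = (3*I - 80)*(-27) = (-80 + 3*I)*(-27) = 2160 - 81*I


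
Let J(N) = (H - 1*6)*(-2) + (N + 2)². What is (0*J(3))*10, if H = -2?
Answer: 0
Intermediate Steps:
J(N) = 16 + (2 + N)² (J(N) = (-2 - 1*6)*(-2) + (N + 2)² = (-2 - 6)*(-2) + (2 + N)² = -8*(-2) + (2 + N)² = 16 + (2 + N)²)
(0*J(3))*10 = (0*(16 + (2 + 3)²))*10 = (0*(16 + 5²))*10 = (0*(16 + 25))*10 = (0*41)*10 = 0*10 = 0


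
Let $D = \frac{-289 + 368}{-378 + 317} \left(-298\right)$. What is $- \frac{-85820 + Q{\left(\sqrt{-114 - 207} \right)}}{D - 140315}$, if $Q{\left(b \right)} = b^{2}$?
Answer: $- \frac{5254601}{8535673} \approx -0.6156$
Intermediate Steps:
$D = \frac{23542}{61}$ ($D = \frac{79}{-61} \left(-298\right) = 79 \left(- \frac{1}{61}\right) \left(-298\right) = \left(- \frac{79}{61}\right) \left(-298\right) = \frac{23542}{61} \approx 385.93$)
$- \frac{-85820 + Q{\left(\sqrt{-114 - 207} \right)}}{D - 140315} = - \frac{-85820 + \left(\sqrt{-114 - 207}\right)^{2}}{\frac{23542}{61} - 140315} = - \frac{-85820 + \left(\sqrt{-321}\right)^{2}}{- \frac{8535673}{61}} = - \frac{\left(-85820 + \left(i \sqrt{321}\right)^{2}\right) \left(-61\right)}{8535673} = - \frac{\left(-85820 - 321\right) \left(-61\right)}{8535673} = - \frac{\left(-86141\right) \left(-61\right)}{8535673} = \left(-1\right) \frac{5254601}{8535673} = - \frac{5254601}{8535673}$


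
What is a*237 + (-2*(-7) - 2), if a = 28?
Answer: 6648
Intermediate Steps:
a*237 + (-2*(-7) - 2) = 28*237 + (-2*(-7) - 2) = 6636 + (14 - 2) = 6636 + 12 = 6648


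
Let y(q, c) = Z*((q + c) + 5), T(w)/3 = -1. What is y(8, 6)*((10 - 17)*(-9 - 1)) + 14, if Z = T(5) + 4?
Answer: 1344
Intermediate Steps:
T(w) = -3 (T(w) = 3*(-1) = -3)
Z = 1 (Z = -3 + 4 = 1)
y(q, c) = 5 + c + q (y(q, c) = 1*((q + c) + 5) = 1*((c + q) + 5) = 1*(5 + c + q) = 5 + c + q)
y(8, 6)*((10 - 17)*(-9 - 1)) + 14 = (5 + 6 + 8)*((10 - 17)*(-9 - 1)) + 14 = 19*(-7*(-10)) + 14 = 19*70 + 14 = 1330 + 14 = 1344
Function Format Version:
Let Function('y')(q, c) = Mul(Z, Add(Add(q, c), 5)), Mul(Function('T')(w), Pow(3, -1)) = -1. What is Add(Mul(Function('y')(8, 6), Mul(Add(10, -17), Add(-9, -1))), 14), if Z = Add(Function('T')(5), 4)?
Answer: 1344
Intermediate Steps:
Function('T')(w) = -3 (Function('T')(w) = Mul(3, -1) = -3)
Z = 1 (Z = Add(-3, 4) = 1)
Function('y')(q, c) = Add(5, c, q) (Function('y')(q, c) = Mul(1, Add(Add(q, c), 5)) = Mul(1, Add(Add(c, q), 5)) = Mul(1, Add(5, c, q)) = Add(5, c, q))
Add(Mul(Function('y')(8, 6), Mul(Add(10, -17), Add(-9, -1))), 14) = Add(Mul(Add(5, 6, 8), Mul(Add(10, -17), Add(-9, -1))), 14) = Add(Mul(19, Mul(-7, -10)), 14) = Add(Mul(19, 70), 14) = Add(1330, 14) = 1344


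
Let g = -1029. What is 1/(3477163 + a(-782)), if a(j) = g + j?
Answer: 1/3475352 ≈ 2.8774e-7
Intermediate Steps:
a(j) = -1029 + j
1/(3477163 + a(-782)) = 1/(3477163 + (-1029 - 782)) = 1/(3477163 - 1811) = 1/3475352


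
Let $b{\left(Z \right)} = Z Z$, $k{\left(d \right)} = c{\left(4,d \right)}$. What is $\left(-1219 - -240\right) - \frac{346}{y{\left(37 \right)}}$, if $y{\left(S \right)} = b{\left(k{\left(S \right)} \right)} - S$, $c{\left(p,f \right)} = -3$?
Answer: $- \frac{13533}{14} \approx -966.64$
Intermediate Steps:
$k{\left(d \right)} = -3$
$b{\left(Z \right)} = Z^{2}$
$y{\left(S \right)} = 9 - S$ ($y{\left(S \right)} = \left(-3\right)^{2} - S = 9 - S$)
$\left(-1219 - -240\right) - \frac{346}{y{\left(37 \right)}} = \left(-1219 - -240\right) - \frac{346}{9 - 37} = \left(-1219 + 240\right) - \frac{346}{9 - 37} = -979 - \frac{346}{-28} = -979 - 346 \left(- \frac{1}{28}\right) = -979 - - \frac{173}{14} = -979 + \frac{173}{14} = - \frac{13533}{14}$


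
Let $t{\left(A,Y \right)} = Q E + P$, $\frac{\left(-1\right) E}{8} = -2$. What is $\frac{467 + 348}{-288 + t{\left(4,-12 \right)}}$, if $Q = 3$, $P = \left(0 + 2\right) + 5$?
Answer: $- \frac{815}{233} \approx -3.4979$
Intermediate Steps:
$P = 7$ ($P = 2 + 5 = 7$)
$E = 16$ ($E = \left(-8\right) \left(-2\right) = 16$)
$t{\left(A,Y \right)} = 55$ ($t{\left(A,Y \right)} = 3 \cdot 16 + 7 = 48 + 7 = 55$)
$\frac{467 + 348}{-288 + t{\left(4,-12 \right)}} = \frac{467 + 348}{-288 + 55} = \frac{815}{-233} = 815 \left(- \frac{1}{233}\right) = - \frac{815}{233}$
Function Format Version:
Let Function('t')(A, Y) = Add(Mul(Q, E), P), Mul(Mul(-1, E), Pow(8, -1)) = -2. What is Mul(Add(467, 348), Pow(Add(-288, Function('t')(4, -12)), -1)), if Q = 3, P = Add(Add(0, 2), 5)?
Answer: Rational(-815, 233) ≈ -3.4979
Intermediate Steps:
P = 7 (P = Add(2, 5) = 7)
E = 16 (E = Mul(-8, -2) = 16)
Function('t')(A, Y) = 55 (Function('t')(A, Y) = Add(Mul(3, 16), 7) = Add(48, 7) = 55)
Mul(Add(467, 348), Pow(Add(-288, Function('t')(4, -12)), -1)) = Mul(Add(467, 348), Pow(Add(-288, 55), -1)) = Mul(815, Pow(-233, -1)) = Mul(815, Rational(-1, 233)) = Rational(-815, 233)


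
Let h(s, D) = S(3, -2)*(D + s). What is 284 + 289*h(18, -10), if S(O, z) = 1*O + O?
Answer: 14156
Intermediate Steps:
S(O, z) = 2*O (S(O, z) = O + O = 2*O)
h(s, D) = 6*D + 6*s (h(s, D) = (2*3)*(D + s) = 6*(D + s) = 6*D + 6*s)
284 + 289*h(18, -10) = 284 + 289*(6*(-10) + 6*18) = 284 + 289*(-60 + 108) = 284 + 289*48 = 284 + 13872 = 14156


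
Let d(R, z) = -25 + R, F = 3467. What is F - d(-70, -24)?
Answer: 3562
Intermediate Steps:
F - d(-70, -24) = 3467 - (-25 - 70) = 3467 - 1*(-95) = 3467 + 95 = 3562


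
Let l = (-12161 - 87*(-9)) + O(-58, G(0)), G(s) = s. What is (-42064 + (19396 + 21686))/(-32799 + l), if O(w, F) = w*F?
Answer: 982/44177 ≈ 0.022229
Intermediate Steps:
O(w, F) = F*w
l = -11378 (l = (-12161 - 87*(-9)) + 0*(-58) = (-12161 + 783) + 0 = -11378 + 0 = -11378)
(-42064 + (19396 + 21686))/(-32799 + l) = (-42064 + (19396 + 21686))/(-32799 - 11378) = (-42064 + 41082)/(-44177) = -982*(-1/44177) = 982/44177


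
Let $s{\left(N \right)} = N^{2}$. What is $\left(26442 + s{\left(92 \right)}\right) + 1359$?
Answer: $36265$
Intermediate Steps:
$\left(26442 + s{\left(92 \right)}\right) + 1359 = \left(26442 + 92^{2}\right) + 1359 = \left(26442 + 8464\right) + 1359 = 34906 + 1359 = 36265$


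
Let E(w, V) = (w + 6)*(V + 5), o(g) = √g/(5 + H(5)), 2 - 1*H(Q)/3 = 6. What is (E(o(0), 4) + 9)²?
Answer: 3969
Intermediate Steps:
H(Q) = -12 (H(Q) = 6 - 3*6 = 6 - 18 = -12)
o(g) = -√g/7 (o(g) = √g/(5 - 12) = √g/(-7) = -√g/7)
E(w, V) = (5 + V)*(6 + w) (E(w, V) = (6 + w)*(5 + V) = (5 + V)*(6 + w))
(E(o(0), 4) + 9)² = ((30 + 5*(-√0/7) + 6*4 + 4*(-√0/7)) + 9)² = ((30 + 5*(-⅐*0) + 24 + 4*(-⅐*0)) + 9)² = ((30 + 5*0 + 24 + 4*0) + 9)² = ((30 + 0 + 24 + 0) + 9)² = (54 + 9)² = 63² = 3969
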